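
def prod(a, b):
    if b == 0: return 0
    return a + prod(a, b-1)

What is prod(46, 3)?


prod(46, 3) = 46 + prod(46, 2)
prod(46, 2) = 46 + prod(46, 1)
prod(46, 1) = 46 + prod(46, 0)
prod(46, 0) = 0  (base case)
Total: 46 + 46 + 46 + 0 = 138

138


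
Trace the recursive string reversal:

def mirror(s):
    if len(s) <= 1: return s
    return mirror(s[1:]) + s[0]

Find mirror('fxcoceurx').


mirror('fxcoceurx') = mirror('xcoceurx') + 'f'
mirror('xcoceurx') = mirror('coceurx') + 'x'
mirror('coceurx') = mirror('oceurx') + 'c'
mirror('oceurx') = mirror('ceurx') + 'o'
mirror('ceurx') = mirror('eurx') + 'c'
mirror('eurx') = mirror('urx') + 'e'
mirror('urx') = mirror('rx') + 'u'
mirror('rx') = mirror('x') + 'r'
mirror('x') = 'x'  (base case)
Concatenating: 'x' + 'r' + 'u' + 'e' + 'c' + 'o' + 'c' + 'x' + 'f' = 'xruecocxf'

xruecocxf


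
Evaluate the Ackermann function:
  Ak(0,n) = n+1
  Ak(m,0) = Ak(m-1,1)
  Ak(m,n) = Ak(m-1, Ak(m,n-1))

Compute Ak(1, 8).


Ak(1, 8) = Ak(0, Ak(1, 7))
  Ak(1, 7) = Ak(0, Ak(1, 6))
    Ak(1, 6) = Ak(0, Ak(1, 5))
      Ak(1, 5) = Ak(0, Ak(1, 4))
        Ak(1, 4) = Ak(0, Ak(1, 3))
          Ak(1, 3) = Ak(0, Ak(1, 2))
          Ak(1, 2) = Ak(0, Ak(1, 1))
          Ak(1, 1) = Ak(0, Ak(1, 0))
          Ak(1, 0) = Ak(0, 1)
          Ak(0, 1) = 2
            = Ak(0, 2)
          Ak(0, 2) = 3
            = Ak(0, 3)
          Ak(0, 3) = 4
            = Ak(0, 4)
          Ak(0, 4) = 5
          = Ak(0, 5)
          Ak(0, 5) = 6
        = Ak(0, 6)
        Ak(0, 6) = 7
      = Ak(0, 7)
      Ak(0, 7) = 8
    = Ak(0, 8)
    Ak(0, 8) = 9
  = Ak(0, 9)
... (trace truncated)
Result: Ak(1, 8) = 10

10


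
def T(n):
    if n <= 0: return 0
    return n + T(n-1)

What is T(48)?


T(48)
= 48 + 47 + 46 + 45 + 44 + 43 + 42 + 41 + 40 + 39 + 38 + 37 + 36 + 35 + 34 + 33 + 32 + 31 + 30 + 29 + 28 + 27 + 26 + 25 + 24 + 23 + 22 + 21 + 20 + 19 + 18 + 17 + 16 + 15 + 14 + 13 + 12 + 11 + 10 + 9 + 8 + 7 + 6 + 5 + 4 + 3 + 2 + 1 + T(0)
= 48 + 47 + 46 + 45 + 44 + 43 + 42 + 41 + 40 + 39 + 38 + 37 + 36 + 35 + 34 + 33 + 32 + 31 + 30 + 29 + 28 + 27 + 26 + 25 + 24 + 23 + 22 + 21 + 20 + 19 + 18 + 17 + 16 + 15 + 14 + 13 + 12 + 11 + 10 + 9 + 8 + 7 + 6 + 5 + 4 + 3 + 2 + 1 + 0
= 1176

1176


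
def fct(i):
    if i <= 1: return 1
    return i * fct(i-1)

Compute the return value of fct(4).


fct(4)
= 4 * fct(3)
= 4 * 3 * fct(2)
= 4 * 3 * 2 * fct(1)
= 4 * 3 * 2 * 1
= 24

24


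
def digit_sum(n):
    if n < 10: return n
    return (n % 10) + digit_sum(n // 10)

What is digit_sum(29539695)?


digit_sum(29539695) = 5 + digit_sum(2953969)
digit_sum(2953969) = 9 + digit_sum(295396)
digit_sum(295396) = 6 + digit_sum(29539)
digit_sum(29539) = 9 + digit_sum(2953)
digit_sum(2953) = 3 + digit_sum(295)
digit_sum(295) = 5 + digit_sum(29)
digit_sum(29) = 9 + digit_sum(2)
digit_sum(2) = 2  (base case)
Total: 5 + 9 + 6 + 9 + 3 + 5 + 9 + 2 = 48

48


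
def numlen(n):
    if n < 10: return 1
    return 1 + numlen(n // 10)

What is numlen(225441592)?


numlen(225441592) = 1 + numlen(22544159)
numlen(22544159) = 1 + numlen(2254415)
numlen(2254415) = 1 + numlen(225441)
numlen(225441) = 1 + numlen(22544)
numlen(22544) = 1 + numlen(2254)
numlen(2254) = 1 + numlen(225)
numlen(225) = 1 + numlen(22)
numlen(22) = 1 + numlen(2)
numlen(2) = 1  (base case: 2 < 10)
Unwinding: 1 + 1 + 1 + 1 + 1 + 1 + 1 + 1 + 1 = 9

9


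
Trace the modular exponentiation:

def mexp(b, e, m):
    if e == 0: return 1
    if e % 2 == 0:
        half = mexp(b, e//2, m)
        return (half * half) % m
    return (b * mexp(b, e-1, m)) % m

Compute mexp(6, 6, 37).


mexp(6, 6, 37): e is even, compute mexp(6, 3, 37)
  mexp(6, 3, 37): e is odd, compute mexp(6, 2, 37)
    mexp(6, 2, 37): e is even, compute mexp(6, 1, 37)
      mexp(6, 1, 37): e is odd, compute mexp(6, 0, 37)
        mexp(6, 0, 37) = 1
      (6 * 1) % 37 = 6
    half=6, (6*6) % 37 = 36
  (6 * 36) % 37 = 31
half=31, (31*31) % 37 = 36

36


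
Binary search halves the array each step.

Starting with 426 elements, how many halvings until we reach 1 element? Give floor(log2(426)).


426 / 2 = 213
213 / 2 = 106
106 / 2 = 53
53 / 2 = 26
26 / 2 = 13
13 / 2 = 6
6 / 2 = 3
3 / 2 = 1
Reached 1 after 8 halvings

8


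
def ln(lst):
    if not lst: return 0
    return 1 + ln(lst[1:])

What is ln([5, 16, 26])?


ln([5, 16, 26]) = 1 + ln([16, 26])
ln([16, 26]) = 1 + ln([26])
ln([26]) = 1 + ln([])
ln([]) = 0  (base case)
Unwinding: 1 + 1 + 1 + 0 = 3

3


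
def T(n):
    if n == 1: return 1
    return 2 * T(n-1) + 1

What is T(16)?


T(16) = 2 * T(15) + 1
T(15) = 2 * T(14) + 1
T(14) = 2 * T(13) + 1
T(13) = 2 * T(12) + 1
T(12) = 2 * T(11) + 1
T(11) = 2 * T(10) + 1
T(10) = 2 * T(9) + 1
T(9) = 2 * T(8) + 1
T(8) = 2 * T(7) + 1
T(7) = 2 * T(6) + 1
T(6) = 2 * T(5) + 1
T(5) = 2 * T(4) + 1
T(4) = 2 * T(3) + 1
T(3) = 2 * T(2) + 1
T(2) = 2 * T(1) + 1
T(1) = 1  (base case)
T(2) = 2 * 1 + 1 = 3
T(3) = 2 * 3 + 1 = 7
T(4) = 2 * 7 + 1 = 15
T(5) = 2 * 15 + 1 = 31
T(6) = 2 * 31 + 1 = 63
T(7) = 2 * 63 + 1 = 127
T(8) = 2 * 127 + 1 = 255
T(9) = 2 * 255 + 1 = 511
T(10) = 2 * 511 + 1 = 1023
T(11) = 2 * 1023 + 1 = 2047
T(12) = 2 * 2047 + 1 = 4095
T(13) = 2 * 4095 + 1 = 8191
T(14) = 2 * 8191 + 1 = 16383
T(15) = 2 * 16383 + 1 = 32767
T(16) = 2 * 32767 + 1 = 65535

65535


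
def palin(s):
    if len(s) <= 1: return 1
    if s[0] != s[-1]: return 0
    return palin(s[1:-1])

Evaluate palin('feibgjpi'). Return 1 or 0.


palin('feibgjpi'): s[0]='f' != s[-1]='i' -> return 0
Result: 0 (not a palindrome)

0


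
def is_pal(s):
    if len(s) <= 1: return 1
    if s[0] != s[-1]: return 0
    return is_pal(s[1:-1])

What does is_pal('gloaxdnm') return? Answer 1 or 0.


is_pal('gloaxdnm'): s[0]='g' != s[-1]='m' -> return 0
Result: 0 (not a palindrome)

0


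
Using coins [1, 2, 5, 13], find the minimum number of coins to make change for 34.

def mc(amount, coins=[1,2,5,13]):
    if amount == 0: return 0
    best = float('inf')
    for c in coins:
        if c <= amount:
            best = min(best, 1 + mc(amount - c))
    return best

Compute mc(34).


Building up with DP:
mc(0) = 0
mc(1) = min(1+mc(0)=1+0=1) = 1
mc(2) = min(1+mc(1)=1+1=2, 1+mc(0)=1+0=1) = 1
mc(3) = min(1+mc(2)=1+1=2, 1+mc(1)=1+1=2) = 2
mc(4) = min(1+mc(3)=1+2=3, 1+mc(2)=1+1=2) = 2
mc(5) = min(1+mc(4)=1+2=3, 1+mc(3)=1+2=3, 1+mc(0)=1+0=1) = 1
mc(6) = min(1+mc(5)=1+1=2, 1+mc(4)=1+2=3, 1+mc(1)=1+1=2) = 2
mc(7) = min(1+mc(6)=1+2=3, 1+mc(5)=1+1=2, 1+mc(2)=1+1=2) = 2
mc(8) = min(1+mc(7)=1+2=3, 1+mc(6)=1+2=3, 1+mc(3)=1+2=3) = 3
mc(9) = min(1+mc(8)=1+3=4, 1+mc(7)=1+2=3, 1+mc(4)=1+2=3) = 3
mc(10) = min(1+mc(9)=1+3=4, 1+mc(8)=1+3=4, 1+mc(5)=1+1=2) = 2
mc(11) = min(1+mc(10)=1+2=3, 1+mc(9)=1+3=4, 1+mc(6)=1+2=3) = 3
mc(12) = min(1+mc(11)=1+3=4, 1+mc(10)=1+2=3, 1+mc(7)=1+2=3) = 3
mc(13) = min(1+mc(12)=1+3=4, 1+mc(11)=1+3=4, 1+mc(8)=1+3=4, 1+mc(0)=1+0=1) = 1
mc(14) = min(1+mc(13)=1+1=2, 1+mc(12)=1+3=4, 1+mc(9)=1+3=4, 1+mc(1)=1+1=2) = 2
mc(15) = min(1+mc(14)=1+2=3, 1+mc(13)=1+1=2, 1+mc(10)=1+2=3, 1+mc(2)=1+1=2) = 2
mc(16) = min(1+mc(15)=1+2=3, 1+mc(14)=1+2=3, 1+mc(11)=1+3=4, 1+mc(3)=1+2=3) = 3
mc(17) = min(1+mc(16)=1+3=4, 1+mc(15)=1+2=3, 1+mc(12)=1+3=4, 1+mc(4)=1+2=3) = 3
mc(18) = min(1+mc(17)=1+3=4, 1+mc(16)=1+3=4, 1+mc(13)=1+1=2, 1+mc(5)=1+1=2) = 2
mc(19) = min(1+mc(18)=1+2=3, 1+mc(17)=1+3=4, 1+mc(14)=1+2=3, 1+mc(6)=1+2=3) = 3
mc(20) = min(1+mc(19)=1+3=4, 1+mc(18)=1+2=3, 1+mc(15)=1+2=3, 1+mc(7)=1+2=3) = 3
mc(21) = min(1+mc(20)=1+3=4, 1+mc(19)=1+3=4, 1+mc(16)=1+3=4, 1+mc(8)=1+3=4) = 4
mc(22) = min(1+mc(21)=1+4=5, 1+mc(20)=1+3=4, 1+mc(17)=1+3=4, 1+mc(9)=1+3=4) = 4
mc(23) = min(1+mc(22)=1+4=5, 1+mc(21)=1+4=5, 1+mc(18)=1+2=3, 1+mc(10)=1+2=3) = 3
mc(24) = min(1+mc(23)=1+3=4, 1+mc(22)=1+4=5, 1+mc(19)=1+3=4, 1+mc(11)=1+3=4) = 4
mc(25) = min(1+mc(24)=1+4=5, 1+mc(23)=1+3=4, 1+mc(20)=1+3=4, 1+mc(12)=1+3=4) = 4
mc(26) = min(1+mc(25)=1+4=5, 1+mc(24)=1+4=5, 1+mc(21)=1+4=5, 1+mc(13)=1+1=2) = 2
mc(27) = min(1+mc(26)=1+2=3, 1+mc(25)=1+4=5, 1+mc(22)=1+4=5, 1+mc(14)=1+2=3) = 3
mc(28) = min(1+mc(27)=1+3=4, 1+mc(26)=1+2=3, 1+mc(23)=1+3=4, 1+mc(15)=1+2=3) = 3
mc(29) = min(1+mc(28)=1+3=4, 1+mc(27)=1+3=4, 1+mc(24)=1+4=5, 1+mc(16)=1+3=4) = 4
mc(30) = min(1+mc(29)=1+4=5, 1+mc(28)=1+3=4, 1+mc(25)=1+4=5, 1+mc(17)=1+3=4) = 4
mc(31) = min(1+mc(30)=1+4=5, 1+mc(29)=1+4=5, 1+mc(26)=1+2=3, 1+mc(18)=1+2=3) = 3
mc(32) = min(1+mc(31)=1+3=4, 1+mc(30)=1+4=5, 1+mc(27)=1+3=4, 1+mc(19)=1+3=4) = 4
mc(33) = min(1+mc(32)=1+4=5, 1+mc(31)=1+3=4, 1+mc(28)=1+3=4, 1+mc(20)=1+3=4) = 4
mc(34) = min(1+mc(33)=1+4=5, 1+mc(32)=1+4=5, 1+mc(29)=1+4=5, 1+mc(21)=1+4=5) = 5

5


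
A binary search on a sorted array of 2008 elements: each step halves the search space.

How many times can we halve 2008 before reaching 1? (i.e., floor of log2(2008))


2008 / 2 = 1004
1004 / 2 = 502
502 / 2 = 251
251 / 2 = 125
125 / 2 = 62
62 / 2 = 31
31 / 2 = 15
15 / 2 = 7
7 / 2 = 3
3 / 2 = 1
Reached 1 after 10 halvings

10


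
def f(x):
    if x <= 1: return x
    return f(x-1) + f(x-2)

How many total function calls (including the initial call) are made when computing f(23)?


Let C(n) = total calls for f(n)
C(0) = 1, C(1) = 1
C(2) = 1 + C(1) + C(0) = 1 + 1 + 1 = 3
C(3) = 1 + C(2) + C(1) = 1 + 3 + 1 = 5
C(4) = 1 + C(3) + C(2) = 1 + 5 + 3 = 9
C(5) = 1 + C(4) + C(3) = 1 + 9 + 5 = 15
C(6) = 1 + C(5) + C(4) = 1 + 15 + 9 = 25
C(7) = 1 + C(6) + C(5) = 1 + 25 + 15 = 41
C(8) = 1 + C(7) + C(6) = 1 + 41 + 25 = 67
C(9) = 1 + C(8) + C(7) = 1 + 67 + 41 = 109
C(10) = 1 + C(9) + C(8) = 1 + 109 + 67 = 177
C(11) = 1 + C(10) + C(9) = 1 + 177 + 109 = 287
C(12) = 1 + C(11) + C(10) = 1 + 287 + 177 = 465
C(13) = 1 + C(12) + C(11) = 1 + 465 + 287 = 753
C(14) = 1 + C(13) + C(12) = 1 + 753 + 465 = 1219
C(15) = 1 + C(14) + C(13) = 1 + 1219 + 753 = 1973
C(16) = 1 + C(15) + C(14) = 1 + 1973 + 1219 = 3193
C(17) = 1 + C(16) + C(15) = 1 + 3193 + 1973 = 5167
C(18) = 1 + C(17) + C(16) = 1 + 5167 + 3193 = 8361
C(19) = 1 + C(18) + C(17) = 1 + 8361 + 5167 = 13529
C(20) = 1 + C(19) + C(18) = 1 + 13529 + 8361 = 21891
C(21) = 1 + C(20) + C(19) = 1 + 21891 + 13529 = 35421
C(22) = 1 + C(21) + C(20) = 1 + 35421 + 21891 = 57313
C(23) = 1 + C(22) + C(21) = 1 + 57313 + 35421 = 92735

92735


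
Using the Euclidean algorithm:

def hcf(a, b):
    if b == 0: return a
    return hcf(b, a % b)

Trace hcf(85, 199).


hcf(85, 199) = hcf(199, 85)
hcf(199, 85) = hcf(85, 29)
hcf(85, 29) = hcf(29, 27)
hcf(29, 27) = hcf(27, 2)
hcf(27, 2) = hcf(2, 1)
hcf(2, 1) = hcf(1, 0)
hcf(1, 0) = 1  (base case)

1


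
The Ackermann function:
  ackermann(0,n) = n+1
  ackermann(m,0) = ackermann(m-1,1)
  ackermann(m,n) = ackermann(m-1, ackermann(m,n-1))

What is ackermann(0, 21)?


ackermann(0, 21) = 22
Result: ackermann(0, 21) = 22

22


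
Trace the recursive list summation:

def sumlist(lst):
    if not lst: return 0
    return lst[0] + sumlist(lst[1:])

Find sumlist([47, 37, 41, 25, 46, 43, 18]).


sumlist([47, 37, 41, 25, 46, 43, 18]) = 47 + sumlist([37, 41, 25, 46, 43, 18])
sumlist([37, 41, 25, 46, 43, 18]) = 37 + sumlist([41, 25, 46, 43, 18])
sumlist([41, 25, 46, 43, 18]) = 41 + sumlist([25, 46, 43, 18])
sumlist([25, 46, 43, 18]) = 25 + sumlist([46, 43, 18])
sumlist([46, 43, 18]) = 46 + sumlist([43, 18])
sumlist([43, 18]) = 43 + sumlist([18])
sumlist([18]) = 18 + sumlist([])
sumlist([]) = 0  (base case)
Total: 47 + 37 + 41 + 25 + 46 + 43 + 18 + 0 = 257

257


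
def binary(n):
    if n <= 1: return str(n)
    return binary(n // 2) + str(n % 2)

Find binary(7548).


binary(7548) = binary(3774) + '0'
binary(3774) = binary(1887) + '0'
binary(1887) = binary(943) + '1'
binary(943) = binary(471) + '1'
binary(471) = binary(235) + '1'
binary(235) = binary(117) + '1'
binary(117) = binary(58) + '1'
binary(58) = binary(29) + '0'
binary(29) = binary(14) + '1'
binary(14) = binary(7) + '0'
binary(7) = binary(3) + '1'
binary(3) = binary(1) + '1'
binary(1) = '1'  (base case)
Concatenating: '1' + '1' + '1' + '0' + '1' + '0' + '1' + '1' + '1' + '1' + '1' + '0' + '0' = '1110101111100'

1110101111100


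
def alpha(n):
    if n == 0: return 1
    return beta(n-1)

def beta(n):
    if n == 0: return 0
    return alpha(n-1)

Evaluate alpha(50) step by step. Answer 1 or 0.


alpha(50) = beta(49)
beta(49) = alpha(48)
alpha(48) = beta(47)
beta(47) = alpha(46)
alpha(46) = beta(45)
beta(45) = alpha(44)
alpha(44) = beta(43)
beta(43) = alpha(42)
alpha(42) = beta(41)
beta(41) = alpha(40)
alpha(40) = beta(39)
beta(39) = alpha(38)
alpha(38) = beta(37)
beta(37) = alpha(36)
alpha(36) = beta(35)
beta(35) = alpha(34)
alpha(34) = beta(33)
beta(33) = alpha(32)
alpha(32) = beta(31)
beta(31) = alpha(30)
alpha(30) = beta(29)
beta(29) = alpha(28)
alpha(28) = beta(27)
beta(27) = alpha(26)
alpha(26) = beta(25)
beta(25) = alpha(24)
alpha(24) = beta(23)
beta(23) = alpha(22)
alpha(22) = beta(21)
beta(21) = alpha(20)
alpha(20) = beta(19)
beta(19) = alpha(18)
alpha(18) = beta(17)
beta(17) = alpha(16)
alpha(16) = beta(15)
beta(15) = alpha(14)
alpha(14) = beta(13)
beta(13) = alpha(12)
alpha(12) = beta(11)
beta(11) = alpha(10)
alpha(10) = beta(9)
beta(9) = alpha(8)
alpha(8) = beta(7)
beta(7) = alpha(6)
alpha(6) = beta(5)
beta(5) = alpha(4)
alpha(4) = beta(3)
beta(3) = alpha(2)
alpha(2) = beta(1)
beta(1) = alpha(0)
alpha(0) = 1  (base case)
Result: 1

1


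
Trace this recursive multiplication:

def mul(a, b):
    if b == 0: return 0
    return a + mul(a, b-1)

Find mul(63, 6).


mul(63, 6) = 63 + mul(63, 5)
mul(63, 5) = 63 + mul(63, 4)
mul(63, 4) = 63 + mul(63, 3)
mul(63, 3) = 63 + mul(63, 2)
mul(63, 2) = 63 + mul(63, 1)
mul(63, 1) = 63 + mul(63, 0)
mul(63, 0) = 0  (base case)
Total: 63 + 63 + 63 + 63 + 63 + 63 + 0 = 378

378


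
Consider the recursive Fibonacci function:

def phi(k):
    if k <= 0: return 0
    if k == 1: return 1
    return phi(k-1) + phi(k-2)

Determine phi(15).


Computing phi(15) bottom-up:
phi(0) = 0
phi(1) = 1
phi(2) = phi(1) + phi(0) = 1 + 0 = 1
phi(3) = phi(2) + phi(1) = 1 + 1 = 2
phi(4) = phi(3) + phi(2) = 2 + 1 = 3
phi(5) = phi(4) + phi(3) = 3 + 2 = 5
phi(6) = phi(5) + phi(4) = 5 + 3 = 8
phi(7) = phi(6) + phi(5) = 8 + 5 = 13
phi(8) = phi(7) + phi(6) = 13 + 8 = 21
phi(9) = phi(8) + phi(7) = 21 + 13 = 34
phi(10) = phi(9) + phi(8) = 34 + 21 = 55
phi(11) = phi(10) + phi(9) = 55 + 34 = 89
phi(12) = phi(11) + phi(10) = 89 + 55 = 144
phi(13) = phi(12) + phi(11) = 144 + 89 = 233
phi(14) = phi(13) + phi(12) = 233 + 144 = 377
phi(15) = phi(14) + phi(13) = 377 + 233 = 610

610


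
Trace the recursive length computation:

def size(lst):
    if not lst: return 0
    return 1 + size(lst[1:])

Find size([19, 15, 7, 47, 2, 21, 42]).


size([19, 15, 7, 47, 2, 21, 42]) = 1 + size([15, 7, 47, 2, 21, 42])
size([15, 7, 47, 2, 21, 42]) = 1 + size([7, 47, 2, 21, 42])
size([7, 47, 2, 21, 42]) = 1 + size([47, 2, 21, 42])
size([47, 2, 21, 42]) = 1 + size([2, 21, 42])
size([2, 21, 42]) = 1 + size([21, 42])
size([21, 42]) = 1 + size([42])
size([42]) = 1 + size([])
size([]) = 0  (base case)
Unwinding: 1 + 1 + 1 + 1 + 1 + 1 + 1 + 0 = 7

7


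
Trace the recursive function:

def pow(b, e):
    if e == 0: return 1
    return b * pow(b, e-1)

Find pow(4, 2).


pow(4, 2)
= 4 * pow(4, 1)
= 4 * 4 * pow(4, 0)
= 4 * 4 * 1
= 16

16


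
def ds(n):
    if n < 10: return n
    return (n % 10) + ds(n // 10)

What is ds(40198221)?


ds(40198221) = 1 + ds(4019822)
ds(4019822) = 2 + ds(401982)
ds(401982) = 2 + ds(40198)
ds(40198) = 8 + ds(4019)
ds(4019) = 9 + ds(401)
ds(401) = 1 + ds(40)
ds(40) = 0 + ds(4)
ds(4) = 4  (base case)
Total: 1 + 2 + 2 + 8 + 9 + 1 + 0 + 4 = 27

27


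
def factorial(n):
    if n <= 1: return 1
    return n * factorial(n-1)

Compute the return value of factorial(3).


factorial(3)
= 3 * factorial(2)
= 3 * 2 * factorial(1)
= 3 * 2 * 1
= 6

6


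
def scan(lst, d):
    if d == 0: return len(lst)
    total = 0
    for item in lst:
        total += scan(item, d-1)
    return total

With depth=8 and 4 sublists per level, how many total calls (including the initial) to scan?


At depth 0 (root): 1 call
At depth 1: each of 1 parents calls scan on 4 children = 4 calls
At depth 2: each of 4 parents calls scan on 4 children = 16 calls
At depth 3: each of 16 parents calls scan on 4 children = 64 calls
At depth 4: each of 64 parents calls scan on 4 children = 256 calls
At depth 5: each of 256 parents calls scan on 4 children = 1024 calls
At depth 6: each of 1024 parents calls scan on 4 children = 4096 calls
At depth 7: each of 4096 parents calls scan on 4 children = 16384 calls
At depth 8: each of 16384 parents calls scan on 4 children = 65536 calls
Total: 1 + 4 + 16 + 64 + 256 + 1024 + 4096 + 16384 + 65536 = 87381

87381


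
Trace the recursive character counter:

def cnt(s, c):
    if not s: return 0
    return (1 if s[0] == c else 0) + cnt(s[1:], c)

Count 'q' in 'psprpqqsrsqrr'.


s[0]='p' != 'q' -> 0
s[0]='s' != 'q' -> 0
s[0]='p' != 'q' -> 0
s[0]='r' != 'q' -> 0
s[0]='p' != 'q' -> 0
s[0]='q' == 'q' -> 1
s[0]='q' == 'q' -> 1
s[0]='s' != 'q' -> 0
s[0]='r' != 'q' -> 0
s[0]='s' != 'q' -> 0
s[0]='q' == 'q' -> 1
s[0]='r' != 'q' -> 0
s[0]='r' != 'q' -> 0
Sum: 0 + 0 + 0 + 0 + 0 + 1 + 1 + 0 + 0 + 0 + 1 + 0 + 0 = 3

3


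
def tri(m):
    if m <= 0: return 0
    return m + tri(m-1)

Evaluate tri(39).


tri(39)
= 39 + 38 + 37 + 36 + 35 + 34 + 33 + 32 + 31 + 30 + 29 + 28 + 27 + 26 + 25 + 24 + 23 + 22 + 21 + 20 + 19 + 18 + 17 + 16 + 15 + 14 + 13 + 12 + 11 + 10 + 9 + 8 + 7 + 6 + 5 + 4 + 3 + 2 + 1 + tri(0)
= 39 + 38 + 37 + 36 + 35 + 34 + 33 + 32 + 31 + 30 + 29 + 28 + 27 + 26 + 25 + 24 + 23 + 22 + 21 + 20 + 19 + 18 + 17 + 16 + 15 + 14 + 13 + 12 + 11 + 10 + 9 + 8 + 7 + 6 + 5 + 4 + 3 + 2 + 1 + 0
= 780

780


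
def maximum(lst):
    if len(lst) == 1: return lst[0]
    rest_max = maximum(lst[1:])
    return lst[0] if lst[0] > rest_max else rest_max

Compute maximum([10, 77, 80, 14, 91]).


maximum([10, 77, 80, 14, 91]): compare 10 with maximum([77, 80, 14, 91])
maximum([77, 80, 14, 91]): compare 77 with maximum([80, 14, 91])
maximum([80, 14, 91]): compare 80 with maximum([14, 91])
maximum([14, 91]): compare 14 with maximum([91])
maximum([91]) = 91  (base case)
Compare 14 with 91 -> 91
Compare 80 with 91 -> 91
Compare 77 with 91 -> 91
Compare 10 with 91 -> 91

91


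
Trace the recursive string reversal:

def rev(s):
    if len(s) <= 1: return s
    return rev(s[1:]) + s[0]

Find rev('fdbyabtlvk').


rev('fdbyabtlvk') = rev('dbyabtlvk') + 'f'
rev('dbyabtlvk') = rev('byabtlvk') + 'd'
rev('byabtlvk') = rev('yabtlvk') + 'b'
rev('yabtlvk') = rev('abtlvk') + 'y'
rev('abtlvk') = rev('btlvk') + 'a'
rev('btlvk') = rev('tlvk') + 'b'
rev('tlvk') = rev('lvk') + 't'
rev('lvk') = rev('vk') + 'l'
rev('vk') = rev('k') + 'v'
rev('k') = 'k'  (base case)
Concatenating: 'k' + 'v' + 'l' + 't' + 'b' + 'a' + 'y' + 'b' + 'd' + 'f' = 'kvltbaybdf'

kvltbaybdf


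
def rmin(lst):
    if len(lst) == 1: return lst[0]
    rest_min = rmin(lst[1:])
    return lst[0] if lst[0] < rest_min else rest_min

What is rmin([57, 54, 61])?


rmin([57, 54, 61]): compare 57 with rmin([54, 61])
rmin([54, 61]): compare 54 with rmin([61])
rmin([61]) = 61  (base case)
Compare 54 with 61 -> 54
Compare 57 with 54 -> 54

54


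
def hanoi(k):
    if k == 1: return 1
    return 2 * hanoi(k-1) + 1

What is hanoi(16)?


hanoi(16) = 2 * hanoi(15) + 1
hanoi(15) = 2 * hanoi(14) + 1
hanoi(14) = 2 * hanoi(13) + 1
hanoi(13) = 2 * hanoi(12) + 1
hanoi(12) = 2 * hanoi(11) + 1
hanoi(11) = 2 * hanoi(10) + 1
hanoi(10) = 2 * hanoi(9) + 1
hanoi(9) = 2 * hanoi(8) + 1
hanoi(8) = 2 * hanoi(7) + 1
hanoi(7) = 2 * hanoi(6) + 1
hanoi(6) = 2 * hanoi(5) + 1
hanoi(5) = 2 * hanoi(4) + 1
hanoi(4) = 2 * hanoi(3) + 1
hanoi(3) = 2 * hanoi(2) + 1
hanoi(2) = 2 * hanoi(1) + 1
hanoi(1) = 1  (base case)
hanoi(2) = 2 * 1 + 1 = 3
hanoi(3) = 2 * 3 + 1 = 7
hanoi(4) = 2 * 7 + 1 = 15
hanoi(5) = 2 * 15 + 1 = 31
hanoi(6) = 2 * 31 + 1 = 63
hanoi(7) = 2 * 63 + 1 = 127
hanoi(8) = 2 * 127 + 1 = 255
hanoi(9) = 2 * 255 + 1 = 511
hanoi(10) = 2 * 511 + 1 = 1023
hanoi(11) = 2 * 1023 + 1 = 2047
hanoi(12) = 2 * 2047 + 1 = 4095
hanoi(13) = 2 * 4095 + 1 = 8191
hanoi(14) = 2 * 8191 + 1 = 16383
hanoi(15) = 2 * 16383 + 1 = 32767
hanoi(16) = 2 * 32767 + 1 = 65535

65535


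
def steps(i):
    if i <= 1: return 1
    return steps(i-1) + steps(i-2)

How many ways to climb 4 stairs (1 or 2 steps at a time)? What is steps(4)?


Building up from base cases:
steps(0) = 1
steps(1) = 1
steps(2) = steps(1) + steps(0) = 1 + 1 = 2
steps(3) = steps(2) + steps(1) = 2 + 1 = 3
steps(4) = steps(3) + steps(2) = 3 + 2 = 5

5


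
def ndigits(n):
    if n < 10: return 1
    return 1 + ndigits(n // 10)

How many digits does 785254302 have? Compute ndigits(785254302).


ndigits(785254302) = 1 + ndigits(78525430)
ndigits(78525430) = 1 + ndigits(7852543)
ndigits(7852543) = 1 + ndigits(785254)
ndigits(785254) = 1 + ndigits(78525)
ndigits(78525) = 1 + ndigits(7852)
ndigits(7852) = 1 + ndigits(785)
ndigits(785) = 1 + ndigits(78)
ndigits(78) = 1 + ndigits(7)
ndigits(7) = 1  (base case: 7 < 10)
Unwinding: 1 + 1 + 1 + 1 + 1 + 1 + 1 + 1 + 1 = 9

9


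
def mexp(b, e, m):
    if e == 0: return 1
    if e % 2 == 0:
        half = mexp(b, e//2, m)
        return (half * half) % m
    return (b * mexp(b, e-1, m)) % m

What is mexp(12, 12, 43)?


mexp(12, 12, 43): e is even, compute mexp(12, 6, 43)
  mexp(12, 6, 43): e is even, compute mexp(12, 3, 43)
    mexp(12, 3, 43): e is odd, compute mexp(12, 2, 43)
      mexp(12, 2, 43): e is even, compute mexp(12, 1, 43)
        mexp(12, 1, 43): e is odd, compute mexp(12, 0, 43)
          mexp(12, 0, 43) = 1
        (12 * 1) % 43 = 12
      half=12, (12*12) % 43 = 15
    (12 * 15) % 43 = 8
  half=8, (8*8) % 43 = 21
half=21, (21*21) % 43 = 11

11


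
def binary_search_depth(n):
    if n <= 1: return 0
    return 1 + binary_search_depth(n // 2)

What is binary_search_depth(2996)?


2996 / 2 = 1498
1498 / 2 = 749
749 / 2 = 374
374 / 2 = 187
187 / 2 = 93
93 / 2 = 46
46 / 2 = 23
23 / 2 = 11
11 / 2 = 5
5 / 2 = 2
2 / 2 = 1
Reached 1 after 11 halvings

11


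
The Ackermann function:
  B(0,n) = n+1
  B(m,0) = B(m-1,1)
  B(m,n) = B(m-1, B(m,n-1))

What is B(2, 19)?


B(2, 19) = B(1, B(2, 18))
  B(2, 18) = B(1, B(2, 17))
    B(2, 17) = B(1, B(2, 16))
      B(2, 16) = B(1, B(2, 15))
        B(2, 15) = B(1, B(2, 14))
          B(2, 14) = B(1, B(2, 13))
          B(2, 13) = B(1, B(2, 12))
          B(2, 12) = B(1, B(2, 11))
          B(2, 11) = B(1, B(2, 10))
          B(2, 10) = B(1, B(2, 9))
          B(2, 9) = B(1, B(2, 8))
          B(2, 8) = B(1, B(2, 7))
          B(2, 7) = B(1, B(2, 6))
          B(2, 6) = B(1, B(2, 5))
          B(2, 5) = B(1, B(2, 4))
          B(2, 4) = B(1, B(2, 3))
          B(2, 3) = B(1, B(2, 2))
          B(2, 2) = B(1, B(2, 1))
          B(2, 1) = B(1, B(2, 0))
          B(2, 0) = B(1, 1)
          B(1, 1) = B(0, B(1, 0))
          B(1, 0) = B(0, 1)
          B(0, 1) = 2
            = B(0, 2)
          B(0, 2) = 3
... (trace truncated)
Result: B(2, 19) = 41

41


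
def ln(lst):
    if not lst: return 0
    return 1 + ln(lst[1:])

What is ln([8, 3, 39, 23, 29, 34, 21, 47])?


ln([8, 3, 39, 23, 29, 34, 21, 47]) = 1 + ln([3, 39, 23, 29, 34, 21, 47])
ln([3, 39, 23, 29, 34, 21, 47]) = 1 + ln([39, 23, 29, 34, 21, 47])
ln([39, 23, 29, 34, 21, 47]) = 1 + ln([23, 29, 34, 21, 47])
ln([23, 29, 34, 21, 47]) = 1 + ln([29, 34, 21, 47])
ln([29, 34, 21, 47]) = 1 + ln([34, 21, 47])
ln([34, 21, 47]) = 1 + ln([21, 47])
ln([21, 47]) = 1 + ln([47])
ln([47]) = 1 + ln([])
ln([]) = 0  (base case)
Unwinding: 1 + 1 + 1 + 1 + 1 + 1 + 1 + 1 + 0 = 8

8


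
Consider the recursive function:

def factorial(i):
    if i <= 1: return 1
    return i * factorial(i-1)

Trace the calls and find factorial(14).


factorial(14)
= 14 * factorial(13)
= 14 * 13 * factorial(12)
= 14 * 13 * 12 * factorial(11)
= 14 * 13 * 12 * 11 * factorial(10)
= 14 * 13 * 12 * 11 * 10 * factorial(9)
= 14 * 13 * 12 * 11 * 10 * 9 * factorial(8)
= 14 * 13 * 12 * 11 * 10 * 9 * 8 * factorial(7)
= 14 * 13 * 12 * 11 * 10 * 9 * 8 * 7 * factorial(6)
= 14 * 13 * 12 * 11 * 10 * 9 * 8 * 7 * 6 * factorial(5)
= 14 * 13 * 12 * 11 * 10 * 9 * 8 * 7 * 6 * 5 * factorial(4)
= 14 * 13 * 12 * 11 * 10 * 9 * 8 * 7 * 6 * 5 * 4 * factorial(3)
= 14 * 13 * 12 * 11 * 10 * 9 * 8 * 7 * 6 * 5 * 4 * 3 * factorial(2)
= 14 * 13 * 12 * 11 * 10 * 9 * 8 * 7 * 6 * 5 * 4 * 3 * 2 * factorial(1)
= 14 * 13 * 12 * 11 * 10 * 9 * 8 * 7 * 6 * 5 * 4 * 3 * 2 * 1
= 87178291200

87178291200


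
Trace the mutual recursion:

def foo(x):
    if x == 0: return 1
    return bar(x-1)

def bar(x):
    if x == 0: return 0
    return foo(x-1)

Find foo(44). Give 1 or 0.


foo(44) = bar(43)
bar(43) = foo(42)
foo(42) = bar(41)
bar(41) = foo(40)
foo(40) = bar(39)
bar(39) = foo(38)
foo(38) = bar(37)
bar(37) = foo(36)
foo(36) = bar(35)
bar(35) = foo(34)
foo(34) = bar(33)
bar(33) = foo(32)
foo(32) = bar(31)
bar(31) = foo(30)
foo(30) = bar(29)
bar(29) = foo(28)
foo(28) = bar(27)
bar(27) = foo(26)
foo(26) = bar(25)
bar(25) = foo(24)
foo(24) = bar(23)
bar(23) = foo(22)
foo(22) = bar(21)
bar(21) = foo(20)
foo(20) = bar(19)
bar(19) = foo(18)
foo(18) = bar(17)
bar(17) = foo(16)
foo(16) = bar(15)
bar(15) = foo(14)
foo(14) = bar(13)
bar(13) = foo(12)
foo(12) = bar(11)
bar(11) = foo(10)
foo(10) = bar(9)
bar(9) = foo(8)
foo(8) = bar(7)
bar(7) = foo(6)
foo(6) = bar(5)
bar(5) = foo(4)
foo(4) = bar(3)
bar(3) = foo(2)
foo(2) = bar(1)
bar(1) = foo(0)
foo(0) = 1  (base case)
Result: 1

1


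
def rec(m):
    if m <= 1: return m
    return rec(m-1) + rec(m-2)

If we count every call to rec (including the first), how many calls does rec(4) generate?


Let C(n) = total calls for rec(n)
C(0) = 1, C(1) = 1
C(2) = 1 + C(1) + C(0) = 1 + 1 + 1 = 3
C(3) = 1 + C(2) + C(1) = 1 + 3 + 1 = 5
C(4) = 1 + C(3) + C(2) = 1 + 5 + 3 = 9

9


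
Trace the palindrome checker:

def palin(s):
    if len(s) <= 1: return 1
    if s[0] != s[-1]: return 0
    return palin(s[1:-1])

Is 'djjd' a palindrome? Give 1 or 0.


palin('djjd'): s[0]='d' == s[-1]='d' -> check palin('jj')
palin('jj'): s[0]='j' == s[-1]='j' -> check palin('')
palin(''): len <= 1 -> return 1  (base case)
Result: 1 (palindrome)

1


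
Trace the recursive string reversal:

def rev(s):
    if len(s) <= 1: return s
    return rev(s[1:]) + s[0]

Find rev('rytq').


rev('rytq') = rev('ytq') + 'r'
rev('ytq') = rev('tq') + 'y'
rev('tq') = rev('q') + 't'
rev('q') = 'q'  (base case)
Concatenating: 'q' + 't' + 'y' + 'r' = 'qtyr'

qtyr


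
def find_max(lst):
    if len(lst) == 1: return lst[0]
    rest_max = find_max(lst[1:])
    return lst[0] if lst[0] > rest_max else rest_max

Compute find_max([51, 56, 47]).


find_max([51, 56, 47]): compare 51 with find_max([56, 47])
find_max([56, 47]): compare 56 with find_max([47])
find_max([47]) = 47  (base case)
Compare 56 with 47 -> 56
Compare 51 with 56 -> 56

56


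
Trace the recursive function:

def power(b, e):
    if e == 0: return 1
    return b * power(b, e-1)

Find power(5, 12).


power(5, 12)
= 5 * power(5, 11)
= 5 * 5 * power(5, 10)
= 5 * 5 * 5 * power(5, 9)
= 5 * 5 * 5 * 5 * power(5, 8)
= 5 * 5 * 5 * 5 * 5 * power(5, 7)
= 5 * 5 * 5 * 5 * 5 * 5 * power(5, 6)
= 5 * 5 * 5 * 5 * 5 * 5 * 5 * power(5, 5)
= 5 * 5 * 5 * 5 * 5 * 5 * 5 * 5 * power(5, 4)
= 5 * 5 * 5 * 5 * 5 * 5 * 5 * 5 * 5 * power(5, 3)
= 5 * 5 * 5 * 5 * 5 * 5 * 5 * 5 * 5 * 5 * power(5, 2)
= 5 * 5 * 5 * 5 * 5 * 5 * 5 * 5 * 5 * 5 * 5 * power(5, 1)
= 5 * 5 * 5 * 5 * 5 * 5 * 5 * 5 * 5 * 5 * 5 * 5 * power(5, 0)
= 5 * 5 * 5 * 5 * 5 * 5 * 5 * 5 * 5 * 5 * 5 * 5 * 1
= 244140625

244140625


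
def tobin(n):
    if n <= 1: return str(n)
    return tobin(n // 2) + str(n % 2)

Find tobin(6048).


tobin(6048) = tobin(3024) + '0'
tobin(3024) = tobin(1512) + '0'
tobin(1512) = tobin(756) + '0'
tobin(756) = tobin(378) + '0'
tobin(378) = tobin(189) + '0'
tobin(189) = tobin(94) + '1'
tobin(94) = tobin(47) + '0'
tobin(47) = tobin(23) + '1'
tobin(23) = tobin(11) + '1'
tobin(11) = tobin(5) + '1'
tobin(5) = tobin(2) + '1'
tobin(2) = tobin(1) + '0'
tobin(1) = '1'  (base case)
Concatenating: '1' + '0' + '1' + '1' + '1' + '1' + '0' + '1' + '0' + '0' + '0' + '0' + '0' = '1011110100000'

1011110100000


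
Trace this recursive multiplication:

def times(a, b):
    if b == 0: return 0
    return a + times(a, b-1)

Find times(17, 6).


times(17, 6) = 17 + times(17, 5)
times(17, 5) = 17 + times(17, 4)
times(17, 4) = 17 + times(17, 3)
times(17, 3) = 17 + times(17, 2)
times(17, 2) = 17 + times(17, 1)
times(17, 1) = 17 + times(17, 0)
times(17, 0) = 0  (base case)
Total: 17 + 17 + 17 + 17 + 17 + 17 + 0 = 102

102


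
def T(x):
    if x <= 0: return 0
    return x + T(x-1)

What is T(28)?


T(28)
= 28 + 27 + 26 + 25 + 24 + 23 + 22 + 21 + 20 + 19 + 18 + 17 + 16 + 15 + 14 + 13 + 12 + 11 + 10 + 9 + 8 + 7 + 6 + 5 + 4 + 3 + 2 + 1 + T(0)
= 28 + 27 + 26 + 25 + 24 + 23 + 22 + 21 + 20 + 19 + 18 + 17 + 16 + 15 + 14 + 13 + 12 + 11 + 10 + 9 + 8 + 7 + 6 + 5 + 4 + 3 + 2 + 1 + 0
= 406

406


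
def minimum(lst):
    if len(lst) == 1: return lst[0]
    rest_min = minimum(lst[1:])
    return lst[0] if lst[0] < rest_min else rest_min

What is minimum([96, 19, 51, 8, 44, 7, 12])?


minimum([96, 19, 51, 8, 44, 7, 12]): compare 96 with minimum([19, 51, 8, 44, 7, 12])
minimum([19, 51, 8, 44, 7, 12]): compare 19 with minimum([51, 8, 44, 7, 12])
minimum([51, 8, 44, 7, 12]): compare 51 with minimum([8, 44, 7, 12])
minimum([8, 44, 7, 12]): compare 8 with minimum([44, 7, 12])
minimum([44, 7, 12]): compare 44 with minimum([7, 12])
minimum([7, 12]): compare 7 with minimum([12])
minimum([12]) = 12  (base case)
Compare 7 with 12 -> 7
Compare 44 with 7 -> 7
Compare 8 with 7 -> 7
Compare 51 with 7 -> 7
Compare 19 with 7 -> 7
Compare 96 with 7 -> 7

7


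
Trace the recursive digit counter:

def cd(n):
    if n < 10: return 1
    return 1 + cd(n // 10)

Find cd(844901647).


cd(844901647) = 1 + cd(84490164)
cd(84490164) = 1 + cd(8449016)
cd(8449016) = 1 + cd(844901)
cd(844901) = 1 + cd(84490)
cd(84490) = 1 + cd(8449)
cd(8449) = 1 + cd(844)
cd(844) = 1 + cd(84)
cd(84) = 1 + cd(8)
cd(8) = 1  (base case: 8 < 10)
Unwinding: 1 + 1 + 1 + 1 + 1 + 1 + 1 + 1 + 1 = 9

9


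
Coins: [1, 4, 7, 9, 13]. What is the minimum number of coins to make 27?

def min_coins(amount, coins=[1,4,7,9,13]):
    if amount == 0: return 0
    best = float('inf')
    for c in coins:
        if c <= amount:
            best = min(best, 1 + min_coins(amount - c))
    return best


Building up with DP:
min_coins(0) = 0
min_coins(1) = min(1+min_coins(0)=1+0=1) = 1
min_coins(2) = min(1+min_coins(1)=1+1=2) = 2
min_coins(3) = min(1+min_coins(2)=1+2=3) = 3
min_coins(4) = min(1+min_coins(3)=1+3=4, 1+min_coins(0)=1+0=1) = 1
min_coins(5) = min(1+min_coins(4)=1+1=2, 1+min_coins(1)=1+1=2) = 2
min_coins(6) = min(1+min_coins(5)=1+2=3, 1+min_coins(2)=1+2=3) = 3
min_coins(7) = min(1+min_coins(6)=1+3=4, 1+min_coins(3)=1+3=4, 1+min_coins(0)=1+0=1) = 1
min_coins(8) = min(1+min_coins(7)=1+1=2, 1+min_coins(4)=1+1=2, 1+min_coins(1)=1+1=2) = 2
min_coins(9) = min(1+min_coins(8)=1+2=3, 1+min_coins(5)=1+2=3, 1+min_coins(2)=1+2=3, 1+min_coins(0)=1+0=1) = 1
min_coins(10) = min(1+min_coins(9)=1+1=2, 1+min_coins(6)=1+3=4, 1+min_coins(3)=1+3=4, 1+min_coins(1)=1+1=2) = 2
min_coins(11) = min(1+min_coins(10)=1+2=3, 1+min_coins(7)=1+1=2, 1+min_coins(4)=1+1=2, 1+min_coins(2)=1+2=3) = 2
min_coins(12) = min(1+min_coins(11)=1+2=3, 1+min_coins(8)=1+2=3, 1+min_coins(5)=1+2=3, 1+min_coins(3)=1+3=4) = 3
min_coins(13) = min(1+min_coins(12)=1+3=4, 1+min_coins(9)=1+1=2, 1+min_coins(6)=1+3=4, 1+min_coins(4)=1+1=2, 1+min_coins(0)=1+0=1) = 1
min_coins(14) = min(1+min_coins(13)=1+1=2, 1+min_coins(10)=1+2=3, 1+min_coins(7)=1+1=2, 1+min_coins(5)=1+2=3, 1+min_coins(1)=1+1=2) = 2
min_coins(15) = min(1+min_coins(14)=1+2=3, 1+min_coins(11)=1+2=3, 1+min_coins(8)=1+2=3, 1+min_coins(6)=1+3=4, 1+min_coins(2)=1+2=3) = 3
min_coins(16) = min(1+min_coins(15)=1+3=4, 1+min_coins(12)=1+3=4, 1+min_coins(9)=1+1=2, 1+min_coins(7)=1+1=2, 1+min_coins(3)=1+3=4) = 2
min_coins(17) = min(1+min_coins(16)=1+2=3, 1+min_coins(13)=1+1=2, 1+min_coins(10)=1+2=3, 1+min_coins(8)=1+2=3, 1+min_coins(4)=1+1=2) = 2
min_coins(18) = min(1+min_coins(17)=1+2=3, 1+min_coins(14)=1+2=3, 1+min_coins(11)=1+2=3, 1+min_coins(9)=1+1=2, 1+min_coins(5)=1+2=3) = 2
min_coins(19) = min(1+min_coins(18)=1+2=3, 1+min_coins(15)=1+3=4, 1+min_coins(12)=1+3=4, 1+min_coins(10)=1+2=3, 1+min_coins(6)=1+3=4) = 3
min_coins(20) = min(1+min_coins(19)=1+3=4, 1+min_coins(16)=1+2=3, 1+min_coins(13)=1+1=2, 1+min_coins(11)=1+2=3, 1+min_coins(7)=1+1=2) = 2
min_coins(21) = min(1+min_coins(20)=1+2=3, 1+min_coins(17)=1+2=3, 1+min_coins(14)=1+2=3, 1+min_coins(12)=1+3=4, 1+min_coins(8)=1+2=3) = 3
min_coins(22) = min(1+min_coins(21)=1+3=4, 1+min_coins(18)=1+2=3, 1+min_coins(15)=1+3=4, 1+min_coins(13)=1+1=2, 1+min_coins(9)=1+1=2) = 2
min_coins(23) = min(1+min_coins(22)=1+2=3, 1+min_coins(19)=1+3=4, 1+min_coins(16)=1+2=3, 1+min_coins(14)=1+2=3, 1+min_coins(10)=1+2=3) = 3
min_coins(24) = min(1+min_coins(23)=1+3=4, 1+min_coins(20)=1+2=3, 1+min_coins(17)=1+2=3, 1+min_coins(15)=1+3=4, 1+min_coins(11)=1+2=3) = 3
min_coins(25) = min(1+min_coins(24)=1+3=4, 1+min_coins(21)=1+3=4, 1+min_coins(18)=1+2=3, 1+min_coins(16)=1+2=3, 1+min_coins(12)=1+3=4) = 3
min_coins(26) = min(1+min_coins(25)=1+3=4, 1+min_coins(22)=1+2=3, 1+min_coins(19)=1+3=4, 1+min_coins(17)=1+2=3, 1+min_coins(13)=1+1=2) = 2
min_coins(27) = min(1+min_coins(26)=1+2=3, 1+min_coins(23)=1+3=4, 1+min_coins(20)=1+2=3, 1+min_coins(18)=1+2=3, 1+min_coins(14)=1+2=3) = 3

3


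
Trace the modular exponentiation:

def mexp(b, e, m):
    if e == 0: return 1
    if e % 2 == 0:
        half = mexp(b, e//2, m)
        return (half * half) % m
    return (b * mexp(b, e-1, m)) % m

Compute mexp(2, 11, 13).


mexp(2, 11, 13): e is odd, compute mexp(2, 10, 13)
  mexp(2, 10, 13): e is even, compute mexp(2, 5, 13)
    mexp(2, 5, 13): e is odd, compute mexp(2, 4, 13)
      mexp(2, 4, 13): e is even, compute mexp(2, 2, 13)
        mexp(2, 2, 13): e is even, compute mexp(2, 1, 13)
          mexp(2, 1, 13): e is odd, compute mexp(2, 0, 13)
          mexp(2, 0, 13) = 1
          (2 * 1) % 13 = 2
        half=2, (2*2) % 13 = 4
      half=4, (4*4) % 13 = 3
    (2 * 3) % 13 = 6
  half=6, (6*6) % 13 = 10
(2 * 10) % 13 = 7

7


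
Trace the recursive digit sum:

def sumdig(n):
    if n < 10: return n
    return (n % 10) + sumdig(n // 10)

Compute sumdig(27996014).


sumdig(27996014) = 4 + sumdig(2799601)
sumdig(2799601) = 1 + sumdig(279960)
sumdig(279960) = 0 + sumdig(27996)
sumdig(27996) = 6 + sumdig(2799)
sumdig(2799) = 9 + sumdig(279)
sumdig(279) = 9 + sumdig(27)
sumdig(27) = 7 + sumdig(2)
sumdig(2) = 2  (base case)
Total: 4 + 1 + 0 + 6 + 9 + 9 + 7 + 2 = 38

38


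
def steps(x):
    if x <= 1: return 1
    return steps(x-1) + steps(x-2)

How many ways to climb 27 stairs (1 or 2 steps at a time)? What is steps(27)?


Building up from base cases:
steps(0) = 1
steps(1) = 1
steps(2) = steps(1) + steps(0) = 1 + 1 = 2
steps(3) = steps(2) + steps(1) = 2 + 1 = 3
steps(4) = steps(3) + steps(2) = 3 + 2 = 5
steps(5) = steps(4) + steps(3) = 5 + 3 = 8
steps(6) = steps(5) + steps(4) = 8 + 5 = 13
steps(7) = steps(6) + steps(5) = 13 + 8 = 21
steps(8) = steps(7) + steps(6) = 21 + 13 = 34
steps(9) = steps(8) + steps(7) = 34 + 21 = 55
steps(10) = steps(9) + steps(8) = 55 + 34 = 89
steps(11) = steps(10) + steps(9) = 89 + 55 = 144
steps(12) = steps(11) + steps(10) = 144 + 89 = 233
steps(13) = steps(12) + steps(11) = 233 + 144 = 377
steps(14) = steps(13) + steps(12) = 377 + 233 = 610
steps(15) = steps(14) + steps(13) = 610 + 377 = 987
steps(16) = steps(15) + steps(14) = 987 + 610 = 1597
steps(17) = steps(16) + steps(15) = 1597 + 987 = 2584
steps(18) = steps(17) + steps(16) = 2584 + 1597 = 4181
steps(19) = steps(18) + steps(17) = 4181 + 2584 = 6765
steps(20) = steps(19) + steps(18) = 6765 + 4181 = 10946
steps(21) = steps(20) + steps(19) = 10946 + 6765 = 17711
steps(22) = steps(21) + steps(20) = 17711 + 10946 = 28657
steps(23) = steps(22) + steps(21) = 28657 + 17711 = 46368
steps(24) = steps(23) + steps(22) = 46368 + 28657 = 75025
steps(25) = steps(24) + steps(23) = 75025 + 46368 = 121393
steps(26) = steps(25) + steps(24) = 121393 + 75025 = 196418
steps(27) = steps(26) + steps(25) = 196418 + 121393 = 317811

317811


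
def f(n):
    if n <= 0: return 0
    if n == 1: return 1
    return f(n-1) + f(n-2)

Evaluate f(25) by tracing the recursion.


Computing f(25) bottom-up:
f(0) = 0
f(1) = 1
f(2) = f(1) + f(0) = 1 + 0 = 1
f(3) = f(2) + f(1) = 1 + 1 = 2
f(4) = f(3) + f(2) = 2 + 1 = 3
f(5) = f(4) + f(3) = 3 + 2 = 5
f(6) = f(5) + f(4) = 5 + 3 = 8
f(7) = f(6) + f(5) = 8 + 5 = 13
f(8) = f(7) + f(6) = 13 + 8 = 21
f(9) = f(8) + f(7) = 21 + 13 = 34
f(10) = f(9) + f(8) = 34 + 21 = 55
f(11) = f(10) + f(9) = 55 + 34 = 89
f(12) = f(11) + f(10) = 89 + 55 = 144
f(13) = f(12) + f(11) = 144 + 89 = 233
f(14) = f(13) + f(12) = 233 + 144 = 377
f(15) = f(14) + f(13) = 377 + 233 = 610
f(16) = f(15) + f(14) = 610 + 377 = 987
f(17) = f(16) + f(15) = 987 + 610 = 1597
f(18) = f(17) + f(16) = 1597 + 987 = 2584
f(19) = f(18) + f(17) = 2584 + 1597 = 4181
f(20) = f(19) + f(18) = 4181 + 2584 = 6765
f(21) = f(20) + f(19) = 6765 + 4181 = 10946
f(22) = f(21) + f(20) = 10946 + 6765 = 17711
f(23) = f(22) + f(21) = 17711 + 10946 = 28657
f(24) = f(23) + f(22) = 28657 + 17711 = 46368
f(25) = f(24) + f(23) = 46368 + 28657 = 75025

75025


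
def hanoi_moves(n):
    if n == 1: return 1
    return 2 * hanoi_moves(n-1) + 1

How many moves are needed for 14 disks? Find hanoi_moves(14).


hanoi_moves(14) = 2 * hanoi_moves(13) + 1
hanoi_moves(13) = 2 * hanoi_moves(12) + 1
hanoi_moves(12) = 2 * hanoi_moves(11) + 1
hanoi_moves(11) = 2 * hanoi_moves(10) + 1
hanoi_moves(10) = 2 * hanoi_moves(9) + 1
hanoi_moves(9) = 2 * hanoi_moves(8) + 1
hanoi_moves(8) = 2 * hanoi_moves(7) + 1
hanoi_moves(7) = 2 * hanoi_moves(6) + 1
hanoi_moves(6) = 2 * hanoi_moves(5) + 1
hanoi_moves(5) = 2 * hanoi_moves(4) + 1
hanoi_moves(4) = 2 * hanoi_moves(3) + 1
hanoi_moves(3) = 2 * hanoi_moves(2) + 1
hanoi_moves(2) = 2 * hanoi_moves(1) + 1
hanoi_moves(1) = 1  (base case)
hanoi_moves(2) = 2 * 1 + 1 = 3
hanoi_moves(3) = 2 * 3 + 1 = 7
hanoi_moves(4) = 2 * 7 + 1 = 15
hanoi_moves(5) = 2 * 15 + 1 = 31
hanoi_moves(6) = 2 * 31 + 1 = 63
hanoi_moves(7) = 2 * 63 + 1 = 127
hanoi_moves(8) = 2 * 127 + 1 = 255
hanoi_moves(9) = 2 * 255 + 1 = 511
hanoi_moves(10) = 2 * 511 + 1 = 1023
hanoi_moves(11) = 2 * 1023 + 1 = 2047
hanoi_moves(12) = 2 * 2047 + 1 = 4095
hanoi_moves(13) = 2 * 4095 + 1 = 8191
hanoi_moves(14) = 2 * 8191 + 1 = 16383

16383


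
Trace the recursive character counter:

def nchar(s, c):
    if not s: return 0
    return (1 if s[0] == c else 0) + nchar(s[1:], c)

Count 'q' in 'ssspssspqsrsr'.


s[0]='s' != 'q' -> 0
s[0]='s' != 'q' -> 0
s[0]='s' != 'q' -> 0
s[0]='p' != 'q' -> 0
s[0]='s' != 'q' -> 0
s[0]='s' != 'q' -> 0
s[0]='s' != 'q' -> 0
s[0]='p' != 'q' -> 0
s[0]='q' == 'q' -> 1
s[0]='s' != 'q' -> 0
s[0]='r' != 'q' -> 0
s[0]='s' != 'q' -> 0
s[0]='r' != 'q' -> 0
Sum: 0 + 0 + 0 + 0 + 0 + 0 + 0 + 0 + 1 + 0 + 0 + 0 + 0 = 1

1


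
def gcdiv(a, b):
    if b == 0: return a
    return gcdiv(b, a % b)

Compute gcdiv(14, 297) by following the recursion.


gcdiv(14, 297) = gcdiv(297, 14)
gcdiv(297, 14) = gcdiv(14, 3)
gcdiv(14, 3) = gcdiv(3, 2)
gcdiv(3, 2) = gcdiv(2, 1)
gcdiv(2, 1) = gcdiv(1, 0)
gcdiv(1, 0) = 1  (base case)

1


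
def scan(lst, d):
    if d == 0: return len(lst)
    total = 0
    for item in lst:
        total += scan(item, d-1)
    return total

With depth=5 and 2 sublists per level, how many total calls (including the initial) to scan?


At depth 0 (root): 1 call
At depth 1: each of 1 parents calls scan on 2 children = 2 calls
At depth 2: each of 2 parents calls scan on 2 children = 4 calls
At depth 3: each of 4 parents calls scan on 2 children = 8 calls
At depth 4: each of 8 parents calls scan on 2 children = 16 calls
At depth 5: each of 16 parents calls scan on 2 children = 32 calls
Total: 1 + 2 + 4 + 8 + 16 + 32 = 63

63


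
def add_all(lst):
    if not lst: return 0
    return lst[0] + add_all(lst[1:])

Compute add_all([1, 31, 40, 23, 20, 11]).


add_all([1, 31, 40, 23, 20, 11]) = 1 + add_all([31, 40, 23, 20, 11])
add_all([31, 40, 23, 20, 11]) = 31 + add_all([40, 23, 20, 11])
add_all([40, 23, 20, 11]) = 40 + add_all([23, 20, 11])
add_all([23, 20, 11]) = 23 + add_all([20, 11])
add_all([20, 11]) = 20 + add_all([11])
add_all([11]) = 11 + add_all([])
add_all([]) = 0  (base case)
Total: 1 + 31 + 40 + 23 + 20 + 11 + 0 = 126

126


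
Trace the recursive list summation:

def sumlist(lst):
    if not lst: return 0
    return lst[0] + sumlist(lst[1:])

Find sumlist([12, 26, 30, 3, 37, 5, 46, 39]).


sumlist([12, 26, 30, 3, 37, 5, 46, 39]) = 12 + sumlist([26, 30, 3, 37, 5, 46, 39])
sumlist([26, 30, 3, 37, 5, 46, 39]) = 26 + sumlist([30, 3, 37, 5, 46, 39])
sumlist([30, 3, 37, 5, 46, 39]) = 30 + sumlist([3, 37, 5, 46, 39])
sumlist([3, 37, 5, 46, 39]) = 3 + sumlist([37, 5, 46, 39])
sumlist([37, 5, 46, 39]) = 37 + sumlist([5, 46, 39])
sumlist([5, 46, 39]) = 5 + sumlist([46, 39])
sumlist([46, 39]) = 46 + sumlist([39])
sumlist([39]) = 39 + sumlist([])
sumlist([]) = 0  (base case)
Total: 12 + 26 + 30 + 3 + 37 + 5 + 46 + 39 + 0 = 198

198
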